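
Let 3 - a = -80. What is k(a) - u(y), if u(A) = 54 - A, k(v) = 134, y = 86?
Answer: 166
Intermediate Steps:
a = 83 (a = 3 - 1*(-80) = 3 + 80 = 83)
k(a) - u(y) = 134 - (54 - 1*86) = 134 - (54 - 86) = 134 - 1*(-32) = 134 + 32 = 166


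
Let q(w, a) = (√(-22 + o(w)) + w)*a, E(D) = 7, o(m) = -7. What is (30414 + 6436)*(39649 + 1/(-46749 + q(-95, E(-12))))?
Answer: 3284605346920630150/2248088817 - 257950*I*√29/2248088817 ≈ 1.4611e+9 - 0.0006179*I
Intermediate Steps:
q(w, a) = a*(w + I*√29) (q(w, a) = (√(-22 - 7) + w)*a = (√(-29) + w)*a = (I*√29 + w)*a = (w + I*√29)*a = a*(w + I*√29))
(30414 + 6436)*(39649 + 1/(-46749 + q(-95, E(-12)))) = (30414 + 6436)*(39649 + 1/(-46749 + 7*(-95 + I*√29))) = 36850*(39649 + 1/(-46749 + (-665 + 7*I*√29))) = 36850*(39649 + 1/(-47414 + 7*I*√29)) = 1461065650 + 36850/(-47414 + 7*I*√29)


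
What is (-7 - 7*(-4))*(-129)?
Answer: -2709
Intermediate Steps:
(-7 - 7*(-4))*(-129) = (-7 + 28)*(-129) = 21*(-129) = -2709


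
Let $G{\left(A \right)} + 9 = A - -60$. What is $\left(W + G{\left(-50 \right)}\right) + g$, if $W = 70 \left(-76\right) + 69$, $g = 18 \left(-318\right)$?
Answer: $-10974$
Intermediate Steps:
$G{\left(A \right)} = 51 + A$ ($G{\left(A \right)} = -9 + \left(A - -60\right) = -9 + \left(A + 60\right) = -9 + \left(60 + A\right) = 51 + A$)
$g = -5724$
$W = -5251$ ($W = -5320 + 69 = -5251$)
$\left(W + G{\left(-50 \right)}\right) + g = \left(-5251 + \left(51 - 50\right)\right) - 5724 = \left(-5251 + 1\right) - 5724 = -5250 - 5724 = -10974$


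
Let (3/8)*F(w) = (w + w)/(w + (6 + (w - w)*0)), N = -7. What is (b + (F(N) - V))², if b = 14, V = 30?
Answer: 4096/9 ≈ 455.11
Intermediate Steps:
F(w) = 16*w/(3*(6 + w)) (F(w) = 8*((w + w)/(w + (6 + (w - w)*0)))/3 = 8*((2*w)/(w + (6 + 0*0)))/3 = 8*((2*w)/(w + (6 + 0)))/3 = 8*((2*w)/(w + 6))/3 = 8*((2*w)/(6 + w))/3 = 8*(2*w/(6 + w))/3 = 16*w/(3*(6 + w)))
(b + (F(N) - V))² = (14 + ((16/3)*(-7)/(6 - 7) - 1*30))² = (14 + ((16/3)*(-7)/(-1) - 30))² = (14 + ((16/3)*(-7)*(-1) - 30))² = (14 + (112/3 - 30))² = (14 + 22/3)² = (64/3)² = 4096/9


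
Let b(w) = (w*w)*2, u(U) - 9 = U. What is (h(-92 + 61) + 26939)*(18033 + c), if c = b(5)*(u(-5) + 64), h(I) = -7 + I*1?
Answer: 576569133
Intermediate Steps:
h(I) = -7 + I
u(U) = 9 + U
b(w) = 2*w² (b(w) = w²*2 = 2*w²)
c = 3400 (c = (2*5²)*((9 - 5) + 64) = (2*25)*(4 + 64) = 50*68 = 3400)
(h(-92 + 61) + 26939)*(18033 + c) = ((-7 + (-92 + 61)) + 26939)*(18033 + 3400) = ((-7 - 31) + 26939)*21433 = (-38 + 26939)*21433 = 26901*21433 = 576569133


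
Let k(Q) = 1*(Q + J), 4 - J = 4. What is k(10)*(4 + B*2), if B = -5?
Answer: -60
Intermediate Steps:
J = 0 (J = 4 - 1*4 = 4 - 4 = 0)
k(Q) = Q (k(Q) = 1*(Q + 0) = 1*Q = Q)
k(10)*(4 + B*2) = 10*(4 - 5*2) = 10*(4 - 10) = 10*(-6) = -60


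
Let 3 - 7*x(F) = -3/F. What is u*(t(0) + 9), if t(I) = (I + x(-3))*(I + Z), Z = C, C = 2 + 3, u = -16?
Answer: -1168/7 ≈ -166.86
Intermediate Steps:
C = 5
Z = 5
x(F) = 3/7 + 3/(7*F) (x(F) = 3/7 - (-3)/(7*F) = 3/7 + 3/(7*F))
t(I) = (5 + I)*(2/7 + I) (t(I) = (I + (3/7)*(1 - 3)/(-3))*(I + 5) = (I + (3/7)*(-⅓)*(-2))*(5 + I) = (I + 2/7)*(5 + I) = (2/7 + I)*(5 + I) = (5 + I)*(2/7 + I))
u*(t(0) + 9) = -16*((10/7 + 0² + (37/7)*0) + 9) = -16*((10/7 + 0 + 0) + 9) = -16*(10/7 + 9) = -16*73/7 = -1168/7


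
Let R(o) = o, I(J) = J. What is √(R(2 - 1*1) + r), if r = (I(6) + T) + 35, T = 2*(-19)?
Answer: 2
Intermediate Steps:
T = -38
r = 3 (r = (6 - 38) + 35 = -32 + 35 = 3)
√(R(2 - 1*1) + r) = √((2 - 1*1) + 3) = √((2 - 1) + 3) = √(1 + 3) = √4 = 2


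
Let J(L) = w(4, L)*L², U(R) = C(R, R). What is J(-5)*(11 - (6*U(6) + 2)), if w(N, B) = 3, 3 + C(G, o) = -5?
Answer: 4275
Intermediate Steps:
C(G, o) = -8 (C(G, o) = -3 - 5 = -8)
U(R) = -8
J(L) = 3*L²
J(-5)*(11 - (6*U(6) + 2)) = (3*(-5)²)*(11 - (6*(-8) + 2)) = (3*25)*(11 - (-48 + 2)) = 75*(11 - 1*(-46)) = 75*(11 + 46) = 75*57 = 4275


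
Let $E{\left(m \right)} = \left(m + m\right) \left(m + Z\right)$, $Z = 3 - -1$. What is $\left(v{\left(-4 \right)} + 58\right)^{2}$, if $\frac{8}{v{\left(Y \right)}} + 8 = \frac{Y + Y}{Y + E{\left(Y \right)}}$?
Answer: $\frac{28900}{9} \approx 3211.1$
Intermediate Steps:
$Z = 4$ ($Z = 3 + 1 = 4$)
$E{\left(m \right)} = 2 m \left(4 + m\right)$ ($E{\left(m \right)} = \left(m + m\right) \left(m + 4\right) = 2 m \left(4 + m\right)$)
$v{\left(Y \right)} = \frac{8}{-8 + \frac{2 Y}{Y + 2 Y \left(4 + Y\right)}}$ ($v{\left(Y \right)} = \frac{8}{-8 + \frac{Y + Y}{Y + 2 Y \left(4 + Y\right)}} = \frac{8}{-8 + \frac{2 Y}{Y + 2 Y \left(4 + Y\right)}}$)
$\left(v{\left(-4 \right)} + 58\right)^{2} = \left(\frac{4 \left(-9 - -8\right)}{35 + 8 \left(-4\right)} + 58\right)^{2} = \left(\frac{4 \left(-9 + 8\right)}{35 - 32} + 58\right)^{2} = \left(4 \cdot \frac{1}{3} \left(-1\right) + 58\right)^{2} = \left(- \frac{4}{3} + 58\right)^{2} = \left(\frac{170}{3}\right)^{2} = \frac{28900}{9}$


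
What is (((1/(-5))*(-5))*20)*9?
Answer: 180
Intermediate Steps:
(((1/(-5))*(-5))*20)*9 = (((1*(-⅕))*(-5))*20)*9 = (-⅕*(-5)*20)*9 = (1*20)*9 = 20*9 = 180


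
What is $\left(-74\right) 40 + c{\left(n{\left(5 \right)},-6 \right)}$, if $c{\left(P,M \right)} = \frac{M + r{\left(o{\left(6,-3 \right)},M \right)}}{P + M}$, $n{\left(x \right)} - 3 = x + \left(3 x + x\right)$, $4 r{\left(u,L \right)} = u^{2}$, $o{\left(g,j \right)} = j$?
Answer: $- \frac{260495}{88} \approx -2960.2$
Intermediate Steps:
$r{\left(u,L \right)} = \frac{u^{2}}{4}$
$n{\left(x \right)} = 3 + 5 x$ ($n{\left(x \right)} = 3 + \left(x + \left(3 x + x\right)\right) = 3 + \left(x + 4 x\right) = 3 + 5 x$)
$c{\left(P,M \right)} = \frac{\frac{9}{4} + M}{M + P}$ ($c{\left(P,M \right)} = \frac{M + \frac{\left(-3\right)^{2}}{4}}{P + M} = \frac{M + \frac{1}{4} \cdot 9}{M + P} = \frac{M + \frac{9}{4}}{M + P} = \frac{\frac{9}{4} + M}{M + P}$)
$\left(-74\right) 40 + c{\left(n{\left(5 \right)},-6 \right)} = \left(-74\right) 40 + \frac{\frac{9}{4} - 6}{-6 + \left(3 + 5 \cdot 5\right)} = -2960 + \frac{1}{-6 + \left(3 + 25\right)} \left(- \frac{15}{4}\right) = -2960 + \frac{1}{-6 + 28} \left(- \frac{15}{4}\right) = -2960 + \frac{1}{22} \left(- \frac{15}{4}\right) = -2960 - \frac{15}{88} = - \frac{260495}{88}$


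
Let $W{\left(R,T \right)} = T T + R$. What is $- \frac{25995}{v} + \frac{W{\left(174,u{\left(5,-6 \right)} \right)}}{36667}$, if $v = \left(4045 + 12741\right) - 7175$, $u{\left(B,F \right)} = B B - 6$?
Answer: $- \frac{948016780}{352406537} \approx -2.6901$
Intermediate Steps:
$u{\left(B,F \right)} = -6 + B^{2}$ ($u{\left(B,F \right)} = B^{2} - 6 = -6 + B^{2}$)
$W{\left(R,T \right)} = R + T^{2}$ ($W{\left(R,T \right)} = T^{2} + R = R + T^{2}$)
$v = 9611$ ($v = 16786 - 7175 = 9611$)
$- \frac{25995}{v} + \frac{W{\left(174,u{\left(5,-6 \right)} \right)}}{36667} = - \frac{25995}{9611} + \frac{174 + \left(-6 + 5^{2}\right)^{2}}{36667} = \left(-25995\right) \frac{1}{9611} + \left(174 + \left(-6 + 25\right)^{2}\right) \frac{1}{36667} = - \frac{25995}{9611} + \left(174 + 19^{2}\right) \frac{1}{36667} = - \frac{25995}{9611} + \left(174 + 361\right) \frac{1}{36667} = - \frac{25995}{9611} + 535 \cdot \frac{1}{36667} = - \frac{25995}{9611} + \frac{535}{36667} = - \frac{948016780}{352406537}$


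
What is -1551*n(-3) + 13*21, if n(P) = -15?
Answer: 23538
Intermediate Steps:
-1551*n(-3) + 13*21 = -1551*(-15) + 13*21 = 23265 + 273 = 23538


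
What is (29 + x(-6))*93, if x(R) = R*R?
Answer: 6045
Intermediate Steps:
x(R) = R**2
(29 + x(-6))*93 = (29 + (-6)**2)*93 = (29 + 36)*93 = 65*93 = 6045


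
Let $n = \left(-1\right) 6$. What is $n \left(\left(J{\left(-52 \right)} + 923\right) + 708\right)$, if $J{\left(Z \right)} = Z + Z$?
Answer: $-9162$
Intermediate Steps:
$n = -6$
$J{\left(Z \right)} = 2 Z$
$n \left(\left(J{\left(-52 \right)} + 923\right) + 708\right) = - 6 \left(\left(2 \left(-52\right) + 923\right) + 708\right) = - 6 \left(\left(-104 + 923\right) + 708\right) = - 6 \left(819 + 708\right) = \left(-6\right) 1527 = -9162$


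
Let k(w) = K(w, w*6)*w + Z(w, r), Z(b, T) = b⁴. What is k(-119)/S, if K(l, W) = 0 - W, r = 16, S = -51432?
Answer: -200448955/51432 ≈ -3897.4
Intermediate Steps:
K(l, W) = -W
k(w) = w⁴ - 6*w² (k(w) = (-w*6)*w + w⁴ = (-6*w)*w + w⁴ = -6*w² + w⁴ = w⁴ - 6*w²)
k(-119)/S = ((-119)²*(-6 + (-119)²))/(-51432) = (14161*(-6 + 14161))*(-1/51432) = (14161*14155)*(-1/51432) = 200448955*(-1/51432) = -200448955/51432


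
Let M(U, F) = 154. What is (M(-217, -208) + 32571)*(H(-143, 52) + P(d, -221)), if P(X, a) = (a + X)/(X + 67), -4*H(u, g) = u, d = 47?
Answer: 85117725/76 ≈ 1.1200e+6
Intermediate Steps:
H(u, g) = -u/4
P(X, a) = (X + a)/(67 + X)
(M(-217, -208) + 32571)*(H(-143, 52) + P(d, -221)) = (154 + 32571)*(-1/4*(-143) + (47 - 221)/(67 + 47)) = 32725*(143/4 - 174/114) = 32725*(143/4 + (1/114)*(-174)) = 32725*(143/4 - 29/19) = 32725*(2601/76) = 85117725/76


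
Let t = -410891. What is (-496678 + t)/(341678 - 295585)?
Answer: -907569/46093 ≈ -19.690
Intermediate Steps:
(-496678 + t)/(341678 - 295585) = (-496678 - 410891)/(341678 - 295585) = -907569/46093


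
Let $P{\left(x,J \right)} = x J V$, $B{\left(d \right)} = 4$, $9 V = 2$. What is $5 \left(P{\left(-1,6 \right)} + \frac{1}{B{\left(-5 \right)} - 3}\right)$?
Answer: $- \frac{5}{3} \approx -1.6667$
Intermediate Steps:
$V = \frac{2}{9}$ ($V = \frac{1}{9} \cdot 2 = \frac{2}{9} \approx 0.22222$)
$P{\left(x,J \right)} = \frac{2 J x}{9}$ ($P{\left(x,J \right)} = x J \frac{2}{9} = J x \frac{2}{9} = \frac{2 J x}{9}$)
$5 \left(P{\left(-1,6 \right)} + \frac{1}{B{\left(-5 \right)} - 3}\right) = 5 \left(\frac{2}{9} \cdot 6 \left(-1\right) + \frac{1}{4 - 3}\right) = 5 \left(- \frac{4}{3} + 1^{-1}\right) = 5 \left(- \frac{4}{3} + 1\right) = 5 \left(- \frac{1}{3}\right) = - \frac{5}{3}$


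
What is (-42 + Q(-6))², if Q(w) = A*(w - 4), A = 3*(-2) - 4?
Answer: 3364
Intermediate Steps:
A = -10 (A = -6 - 4 = -10)
Q(w) = 40 - 10*w (Q(w) = -10*(w - 4) = -10*(-4 + w) = 40 - 10*w)
(-42 + Q(-6))² = (-42 + (40 - 10*(-6)))² = (-42 + (40 + 60))² = (-42 + 100)² = 58² = 3364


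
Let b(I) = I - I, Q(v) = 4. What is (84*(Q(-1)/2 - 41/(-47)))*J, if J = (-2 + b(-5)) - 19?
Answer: -238140/47 ≈ -5066.8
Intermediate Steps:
b(I) = 0
J = -21 (J = (-2 + 0) - 19 = -2 - 19 = -21)
(84*(Q(-1)/2 - 41/(-47)))*J = (84*(4/2 - 41/(-47)))*(-21) = (84*(4*(1/2) - 41*(-1/47)))*(-21) = (84*(2 + 41/47))*(-21) = (84*(135/47))*(-21) = (11340/47)*(-21) = -238140/47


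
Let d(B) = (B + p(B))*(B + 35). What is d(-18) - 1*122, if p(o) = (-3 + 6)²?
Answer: -275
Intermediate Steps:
p(o) = 9 (p(o) = 3² = 9)
d(B) = (9 + B)*(35 + B) (d(B) = (B + 9)*(B + 35) = (9 + B)*(35 + B))
d(-18) - 1*122 = (315 + (-18)² + 44*(-18)) - 1*122 = (315 + 324 - 792) - 122 = -153 - 122 = -275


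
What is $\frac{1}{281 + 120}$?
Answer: $\frac{1}{401} \approx 0.0024938$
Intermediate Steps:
$\frac{1}{281 + 120} = \frac{1}{401}$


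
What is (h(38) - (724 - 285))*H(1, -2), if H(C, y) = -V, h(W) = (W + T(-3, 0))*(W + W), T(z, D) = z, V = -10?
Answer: 22210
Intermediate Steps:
h(W) = 2*W*(-3 + W) (h(W) = (W - 3)*(W + W) = (-3 + W)*(2*W) = 2*W*(-3 + W))
H(C, y) = 10 (H(C, y) = -1*(-10) = 10)
(h(38) - (724 - 285))*H(1, -2) = (2*38*(-3 + 38) - (724 - 285))*10 = (2*38*35 - 1*439)*10 = (2660 - 439)*10 = 2221*10 = 22210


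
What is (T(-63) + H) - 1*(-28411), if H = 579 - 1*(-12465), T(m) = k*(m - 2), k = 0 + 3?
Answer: 41260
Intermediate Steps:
k = 3
T(m) = -6 + 3*m (T(m) = 3*(m - 2) = 3*(-2 + m) = -6 + 3*m)
H = 13044 (H = 579 + 12465 = 13044)
(T(-63) + H) - 1*(-28411) = ((-6 + 3*(-63)) + 13044) - 1*(-28411) = ((-6 - 189) + 13044) + 28411 = (-195 + 13044) + 28411 = 12849 + 28411 = 41260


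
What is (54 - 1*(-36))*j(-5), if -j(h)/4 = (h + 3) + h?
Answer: 2520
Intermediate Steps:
j(h) = -12 - 8*h (j(h) = -4*((h + 3) + h) = -4*((3 + h) + h) = -4*(3 + 2*h) = -12 - 8*h)
(54 - 1*(-36))*j(-5) = (54 - 1*(-36))*(-12 - 8*(-5)) = (54 + 36)*(-12 + 40) = 90*28 = 2520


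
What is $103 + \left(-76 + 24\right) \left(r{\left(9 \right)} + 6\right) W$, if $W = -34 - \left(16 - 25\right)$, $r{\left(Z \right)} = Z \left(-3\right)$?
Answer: $-27197$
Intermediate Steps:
$r{\left(Z \right)} = - 3 Z$
$W = -25$ ($W = -34 - -9 = -34 + 9 = -25$)
$103 + \left(-76 + 24\right) \left(r{\left(9 \right)} + 6\right) W = 103 + \left(-76 + 24\right) \left(\left(-3\right) 9 + 6\right) \left(-25\right) = 103 + - 52 \left(-27 + 6\right) \left(-25\right) = 103 + \left(-52\right) \left(-21\right) \left(-25\right) = 103 + 1092 \left(-25\right) = 103 - 27300 = -27197$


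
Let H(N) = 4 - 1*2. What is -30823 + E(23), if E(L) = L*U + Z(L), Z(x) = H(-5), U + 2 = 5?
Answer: -30752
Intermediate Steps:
U = 3 (U = -2 + 5 = 3)
H(N) = 2 (H(N) = 4 - 2 = 2)
Z(x) = 2
E(L) = 2 + 3*L (E(L) = L*3 + 2 = 3*L + 2 = 2 + 3*L)
-30823 + E(23) = -30823 + (2 + 3*23) = -30823 + (2 + 69) = -30823 + 71 = -30752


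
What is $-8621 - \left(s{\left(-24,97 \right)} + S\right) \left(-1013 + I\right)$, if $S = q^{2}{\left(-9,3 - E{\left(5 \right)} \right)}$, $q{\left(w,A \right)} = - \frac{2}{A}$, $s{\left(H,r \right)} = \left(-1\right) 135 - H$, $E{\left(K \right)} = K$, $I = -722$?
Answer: $-199471$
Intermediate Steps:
$s{\left(H,r \right)} = -135 - H$
$S = 1$ ($S = \left(- \frac{2}{3 - 5}\right)^{2} = \left(- \frac{2}{-2}\right)^{2} = \left(\left(-2\right) \left(- \frac{1}{2}\right)\right)^{2} = 1^{2} = 1$)
$-8621 - \left(s{\left(-24,97 \right)} + S\right) \left(-1013 + I\right) = -8621 - \left(\left(-135 - -24\right) + 1\right) \left(-1013 - 722\right) = -8621 - \left(\left(-135 + 24\right) + 1\right) \left(-1735\right) = -8621 - \left(-111 + 1\right) \left(-1735\right) = -8621 - \left(-110\right) \left(-1735\right) = -8621 - 190850 = -199471$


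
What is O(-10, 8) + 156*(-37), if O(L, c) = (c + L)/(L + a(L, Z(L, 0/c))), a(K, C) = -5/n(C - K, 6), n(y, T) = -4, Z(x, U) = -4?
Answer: -202012/35 ≈ -5771.8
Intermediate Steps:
a(K, C) = 5/4 (a(K, C) = -5/(-4) = -5*(-¼) = 5/4)
O(L, c) = (L + c)/(5/4 + L) (O(L, c) = (c + L)/(L + 5/4) = (L + c)/(5/4 + L))
O(-10, 8) + 156*(-37) = 4*(-10 + 8)/(5 + 4*(-10)) + 156*(-37) = 4*(-2)/(5 - 40) - 5772 = 4*(-2)/(-35) - 5772 = 4*(-1/35)*(-2) - 5772 = 8/35 - 5772 = -202012/35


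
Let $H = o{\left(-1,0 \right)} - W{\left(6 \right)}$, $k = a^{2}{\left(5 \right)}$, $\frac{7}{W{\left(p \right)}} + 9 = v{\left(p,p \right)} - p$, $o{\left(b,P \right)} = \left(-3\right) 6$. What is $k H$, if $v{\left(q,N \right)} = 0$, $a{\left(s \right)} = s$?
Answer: $- \frac{1315}{3} \approx -438.33$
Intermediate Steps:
$o{\left(b,P \right)} = -18$
$W{\left(p \right)} = \frac{7}{-9 - p}$ ($W{\left(p \right)} = \frac{7}{-9 + \left(0 - p\right)} = \frac{7}{-9 - p}$)
$k = 25$ ($k = 5^{2} = 25$)
$H = - \frac{263}{15}$ ($H = -18 - - \frac{7}{9 + 6} = -18 - - \frac{7}{15} = -18 + \frac{7}{15} = - \frac{263}{15} \approx -17.533$)
$k H = 25 \left(- \frac{263}{15}\right) = - \frac{1315}{3}$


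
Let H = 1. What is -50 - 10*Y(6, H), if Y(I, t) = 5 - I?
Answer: -40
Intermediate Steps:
-50 - 10*Y(6, H) = -50 - 10*(5 - 1*6) = -50 - 10*(5 - 6) = -50 - 10*(-1) = -50 + 10 = -40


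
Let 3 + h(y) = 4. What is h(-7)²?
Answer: 1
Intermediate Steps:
h(y) = 1 (h(y) = -3 + 4 = 1)
h(-7)² = 1² = 1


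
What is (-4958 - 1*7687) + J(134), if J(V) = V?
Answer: -12511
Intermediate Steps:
(-4958 - 1*7687) + J(134) = (-4958 - 1*7687) + 134 = (-4958 - 7687) + 134 = -12645 + 134 = -12511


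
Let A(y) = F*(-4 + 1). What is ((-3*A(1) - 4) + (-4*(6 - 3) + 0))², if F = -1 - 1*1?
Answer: 1156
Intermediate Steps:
F = -2 (F = -1 - 1 = -2)
A(y) = 6 (A(y) = -2*(-4 + 1) = -2*(-3) = 6)
((-3*A(1) - 4) + (-4*(6 - 3) + 0))² = ((-3*6 - 4) + (-4*(6 - 3) + 0))² = ((-18 - 4) + (-4*3 + 0))² = (-22 + (-12 + 0))² = (-22 - 12)² = (-34)² = 1156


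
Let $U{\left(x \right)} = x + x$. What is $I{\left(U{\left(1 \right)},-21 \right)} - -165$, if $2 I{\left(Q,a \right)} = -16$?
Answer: $157$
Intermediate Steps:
$U{\left(x \right)} = 2 x$
$I{\left(Q,a \right)} = -8$ ($I{\left(Q,a \right)} = \frac{1}{2} \left(-16\right) = -8$)
$I{\left(U{\left(1 \right)},-21 \right)} - -165 = -8 - -165 = -8 + 165 = 157$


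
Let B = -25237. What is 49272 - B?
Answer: 74509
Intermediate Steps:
49272 - B = 49272 - 1*(-25237) = 49272 + 25237 = 74509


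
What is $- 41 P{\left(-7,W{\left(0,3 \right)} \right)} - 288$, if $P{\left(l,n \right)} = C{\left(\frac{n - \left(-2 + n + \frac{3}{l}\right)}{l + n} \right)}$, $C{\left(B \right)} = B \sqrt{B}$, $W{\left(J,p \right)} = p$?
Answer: $-288 + \frac{697 i \sqrt{119}}{392} \approx -288.0 + 19.396 i$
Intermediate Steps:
$C{\left(B \right)} = B^{\frac{3}{2}}$
$P{\left(l,n \right)} = \left(\frac{2 - \frac{3}{l}}{l + n}\right)^{\frac{3}{2}}$ ($P{\left(l,n \right)} = \left(\frac{n - \left(-2 + n + \frac{3}{l}\right)}{l + n}\right)^{\frac{3}{2}} = \left(\frac{2 - \frac{3}{l}}{l + n}\right)^{\frac{3}{2}}$)
$- 41 P{\left(-7,W{\left(0,3 \right)} \right)} - 288 = - 41 \left(\frac{-3 + 2 \left(-7\right)}{\left(-7\right) \left(-7 + 3\right)}\right)^{\frac{3}{2}} - 288 = - 41 \left(- \frac{-3 - 14}{7 \left(-4\right)}\right)^{\frac{3}{2}} - 288 = - 41 \left(\left(- \frac{1}{7}\right) \left(- \frac{1}{4}\right) \left(-17\right)\right)^{\frac{3}{2}} - 288 = - 41 \left(- \frac{17}{28}\right)^{\frac{3}{2}} - 288 = - 41 \left(- \frac{17 i \sqrt{119}}{392}\right) - 288 = \frac{697 i \sqrt{119}}{392} - 288 = -288 + \frac{697 i \sqrt{119}}{392}$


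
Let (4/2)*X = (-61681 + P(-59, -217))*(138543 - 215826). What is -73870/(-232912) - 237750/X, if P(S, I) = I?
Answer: 29438203837715/92847712322184 ≈ 0.31706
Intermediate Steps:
X = 2391831567 (X = ((-61681 - 217)*(138543 - 215826))/2 = (-61898*(-77283))/2 = (1/2)*4783663134 = 2391831567)
-73870/(-232912) - 237750/X = -73870/(-232912) - 237750/2391831567 = -73870*(-1/232912) - 237750*1/2391831567 = 36935/116456 - 79250/797277189 = 29438203837715/92847712322184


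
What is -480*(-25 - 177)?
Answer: 96960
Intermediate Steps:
-480*(-25 - 177) = -480*(-202) = 96960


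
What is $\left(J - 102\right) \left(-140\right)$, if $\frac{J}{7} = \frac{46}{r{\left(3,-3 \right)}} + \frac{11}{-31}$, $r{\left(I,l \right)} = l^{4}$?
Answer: $\frac{35332780}{2511} \approx 14071.0$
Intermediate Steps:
$J = \frac{3745}{2511}$ ($J = 7 \left(\frac{46}{\left(-3\right)^{4}} + \frac{11}{-31}\right) = 7 \left(\frac{46}{81} + 11 \left(- \frac{1}{31}\right)\right) = 7 \left(46 \cdot \frac{1}{81} - \frac{11}{31}\right) = 7 \left(\frac{46}{81} - \frac{11}{31}\right) = 7 \cdot \frac{535}{2511} = \frac{3745}{2511} \approx 1.4914$)
$\left(J - 102\right) \left(-140\right) = \left(\frac{3745}{2511} - 102\right) \left(-140\right) = \left(- \frac{252377}{2511}\right) \left(-140\right) = \frac{35332780}{2511}$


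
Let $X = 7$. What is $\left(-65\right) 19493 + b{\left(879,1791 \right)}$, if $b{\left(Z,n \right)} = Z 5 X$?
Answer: $-1236280$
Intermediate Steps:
$b{\left(Z,n \right)} = 35 Z$ ($b{\left(Z,n \right)} = Z 5 \cdot 7 = 5 Z 7 = 35 Z$)
$\left(-65\right) 19493 + b{\left(879,1791 \right)} = \left(-65\right) 19493 + 35 \cdot 879 = -1267045 + 30765 = -1236280$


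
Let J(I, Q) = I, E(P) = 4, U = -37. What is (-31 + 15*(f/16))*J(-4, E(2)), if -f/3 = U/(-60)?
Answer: 2095/16 ≈ 130.94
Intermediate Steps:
f = -37/20 (f = -(-111)/(-60) = -(-111)*(-1)/60 = -3*37/60 = -37/20 ≈ -1.8500)
(-31 + 15*(f/16))*J(-4, E(2)) = (-31 + 15*(-37/20/16))*(-4) = (-31 + 15*(-37/20*1/16))*(-4) = (-31 + 15*(-37/320))*(-4) = (-31 - 111/64)*(-4) = -2095/64*(-4) = 2095/16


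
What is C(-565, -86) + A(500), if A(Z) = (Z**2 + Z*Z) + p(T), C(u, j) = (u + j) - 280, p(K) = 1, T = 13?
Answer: 499070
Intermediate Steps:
C(u, j) = -280 + j + u (C(u, j) = (j + u) - 280 = -280 + j + u)
A(Z) = 1 + 2*Z**2 (A(Z) = (Z**2 + Z*Z) + 1 = (Z**2 + Z**2) + 1 = 2*Z**2 + 1 = 1 + 2*Z**2)
C(-565, -86) + A(500) = (-280 - 86 - 565) + (1 + 2*500**2) = -931 + (1 + 2*250000) = -931 + (1 + 500000) = -931 + 500001 = 499070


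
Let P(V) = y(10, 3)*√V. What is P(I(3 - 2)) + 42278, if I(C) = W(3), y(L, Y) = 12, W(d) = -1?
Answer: 42278 + 12*I ≈ 42278.0 + 12.0*I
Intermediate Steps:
I(C) = -1
P(V) = 12*√V
P(I(3 - 2)) + 42278 = 12*√(-1) + 42278 = 12*I + 42278 = 42278 + 12*I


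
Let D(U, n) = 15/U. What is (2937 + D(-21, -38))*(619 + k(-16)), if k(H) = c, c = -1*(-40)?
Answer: 13545086/7 ≈ 1.9350e+6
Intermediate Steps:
c = 40
k(H) = 40
(2937 + D(-21, -38))*(619 + k(-16)) = (2937 + 15/(-21))*(619 + 40) = (2937 + 15*(-1/21))*659 = (2937 - 5/7)*659 = (20554/7)*659 = 13545086/7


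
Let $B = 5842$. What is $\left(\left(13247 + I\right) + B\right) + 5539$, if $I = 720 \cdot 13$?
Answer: $33988$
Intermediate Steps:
$I = 9360$
$\left(\left(13247 + I\right) + B\right) + 5539 = \left(\left(13247 + 9360\right) + 5842\right) + 5539 = \left(22607 + 5842\right) + 5539 = 28449 + 5539 = 33988$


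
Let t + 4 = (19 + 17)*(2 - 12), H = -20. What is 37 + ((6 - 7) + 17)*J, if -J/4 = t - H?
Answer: 22053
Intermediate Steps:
t = -364 (t = -4 + (19 + 17)*(2 - 12) = -4 + 36*(-10) = -4 - 360 = -364)
J = 1376 (J = -4*(-364 - 1*(-20)) = -4*(-364 + 20) = -4*(-344) = 1376)
37 + ((6 - 7) + 17)*J = 37 + ((6 - 7) + 17)*1376 = 37 + (-1 + 17)*1376 = 37 + 16*1376 = 37 + 22016 = 22053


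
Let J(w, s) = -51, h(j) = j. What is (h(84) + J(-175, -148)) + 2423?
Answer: 2456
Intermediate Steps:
(h(84) + J(-175, -148)) + 2423 = (84 - 51) + 2423 = 33 + 2423 = 2456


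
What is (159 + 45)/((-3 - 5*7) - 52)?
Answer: -34/15 ≈ -2.2667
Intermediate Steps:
(159 + 45)/((-3 - 5*7) - 52) = 204/((-3 - 35) - 52) = 204/(-38 - 52) = 204/(-90) = -1/90*204 = -34/15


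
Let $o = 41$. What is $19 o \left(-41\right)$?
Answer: $-31939$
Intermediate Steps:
$19 o \left(-41\right) = 19 \cdot 41 \left(-41\right) = 779 \left(-41\right) = -31939$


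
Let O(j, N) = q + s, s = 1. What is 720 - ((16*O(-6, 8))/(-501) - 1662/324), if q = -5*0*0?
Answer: 6539507/9018 ≈ 725.16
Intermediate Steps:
q = 0 (q = 0*0 = 0)
O(j, N) = 1 (O(j, N) = 0 + 1 = 1)
720 - ((16*O(-6, 8))/(-501) - 1662/324) = 720 - ((16*1)/(-501) - 1662/324) = 720 - (16*(-1/501) - 1662*1/324) = 720 - (-16/501 - 277/54) = 720 - 1*(-46547/9018) = 720 + 46547/9018 = 6539507/9018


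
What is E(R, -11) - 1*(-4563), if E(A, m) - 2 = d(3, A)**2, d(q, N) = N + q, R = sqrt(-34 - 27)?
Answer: 4513 + 6*I*sqrt(61) ≈ 4513.0 + 46.862*I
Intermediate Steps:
R = I*sqrt(61) (R = sqrt(-61) = I*sqrt(61) ≈ 7.8102*I)
E(A, m) = 2 + (3 + A)**2 (E(A, m) = 2 + (A + 3)**2 = 2 + (3 + A)**2)
E(R, -11) - 1*(-4563) = (2 + (3 + I*sqrt(61))**2) - 1*(-4563) = (2 + (3 + I*sqrt(61))**2) + 4563 = 4565 + (3 + I*sqrt(61))**2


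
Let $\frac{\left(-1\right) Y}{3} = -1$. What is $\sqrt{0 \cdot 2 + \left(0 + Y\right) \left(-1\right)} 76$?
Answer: $76 i \sqrt{3} \approx 131.64 i$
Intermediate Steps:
$Y = 3$ ($Y = \left(-3\right) \left(-1\right) = 3$)
$\sqrt{0 \cdot 2 + \left(0 + Y\right) \left(-1\right)} 76 = \sqrt{0 \cdot 2 + \left(0 + 3\right) \left(-1\right)} 76 = \sqrt{0 + 3 \left(-1\right)} 76 = \sqrt{0 - 3} \cdot 76 = \sqrt{-3} \cdot 76 = i \sqrt{3} \cdot 76 = 76 i \sqrt{3}$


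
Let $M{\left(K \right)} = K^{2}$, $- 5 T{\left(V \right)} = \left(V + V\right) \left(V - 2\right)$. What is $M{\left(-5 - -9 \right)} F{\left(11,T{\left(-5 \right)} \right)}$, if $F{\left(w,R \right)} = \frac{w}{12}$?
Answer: $\frac{44}{3} \approx 14.667$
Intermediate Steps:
$T{\left(V \right)} = - \frac{2 V \left(-2 + V\right)}{5}$ ($T{\left(V \right)} = - \frac{\left(V + V\right) \left(V - 2\right)}{5} = - \frac{2 V \left(-2 + V\right)}{5}$)
$F{\left(w,R \right)} = \frac{w}{12}$ ($F{\left(w,R \right)} = w \frac{1}{12} = \frac{w}{12}$)
$M{\left(-5 - -9 \right)} F{\left(11,T{\left(-5 \right)} \right)} = \left(-5 - -9\right)^{2} \cdot \frac{1}{12} \cdot 11 = \left(-5 + 9\right)^{2} \cdot \frac{11}{12} = 4^{2} \cdot \frac{11}{12} = 16 \cdot \frac{11}{12} = \frac{44}{3}$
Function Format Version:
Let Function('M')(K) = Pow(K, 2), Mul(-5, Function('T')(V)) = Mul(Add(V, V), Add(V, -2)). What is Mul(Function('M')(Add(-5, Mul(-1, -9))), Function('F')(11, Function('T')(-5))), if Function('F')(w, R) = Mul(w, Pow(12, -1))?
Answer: Rational(44, 3) ≈ 14.667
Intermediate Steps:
Function('T')(V) = Mul(Rational(-2, 5), V, Add(-2, V)) (Function('T')(V) = Mul(Rational(-1, 5), Mul(Add(V, V), Add(V, -2))) = Mul(Rational(-1, 5), Mul(Mul(2, V), Add(-2, V))) = Mul(Rational(-1, 5), Mul(2, V, Add(-2, V))) = Mul(Rational(-2, 5), V, Add(-2, V)))
Function('F')(w, R) = Mul(Rational(1, 12), w) (Function('F')(w, R) = Mul(w, Rational(1, 12)) = Mul(Rational(1, 12), w))
Mul(Function('M')(Add(-5, Mul(-1, -9))), Function('F')(11, Function('T')(-5))) = Mul(Pow(Add(-5, Mul(-1, -9)), 2), Mul(Rational(1, 12), 11)) = Mul(Pow(Add(-5, 9), 2), Rational(11, 12)) = Mul(Pow(4, 2), Rational(11, 12)) = Mul(16, Rational(11, 12)) = Rational(44, 3)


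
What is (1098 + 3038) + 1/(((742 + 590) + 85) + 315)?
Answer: 7163553/1732 ≈ 4136.0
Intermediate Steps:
(1098 + 3038) + 1/(((742 + 590) + 85) + 315) = 4136 + 1/((1332 + 85) + 315) = 4136 + 1/(1417 + 315) = 4136 + 1/1732 = 7163553/1732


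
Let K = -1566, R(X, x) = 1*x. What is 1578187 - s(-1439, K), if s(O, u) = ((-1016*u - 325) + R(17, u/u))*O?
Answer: 2290641535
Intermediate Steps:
R(X, x) = x
s(O, u) = O*(-324 - 1016*u) (s(O, u) = ((-1016*u - 325) + u/u)*O = ((-325 - 1016*u) + 1)*O = (-324 - 1016*u)*O = O*(-324 - 1016*u))
1578187 - s(-1439, K) = 1578187 - (-4)*(-1439)*(81 + 254*(-1566)) = 1578187 - (-4)*(-1439)*(81 - 397764) = 1578187 - (-4)*(-1439)*(-397683) = 1578187 - 1*(-2289063348) = 1578187 + 2289063348 = 2290641535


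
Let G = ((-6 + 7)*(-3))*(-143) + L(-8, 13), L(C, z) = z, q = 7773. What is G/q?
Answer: 442/7773 ≈ 0.056863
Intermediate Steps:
G = 442 (G = ((-6 + 7)*(-3))*(-143) + 13 = (1*(-3))*(-143) + 13 = -3*(-143) + 13 = 429 + 13 = 442)
G/q = 442/7773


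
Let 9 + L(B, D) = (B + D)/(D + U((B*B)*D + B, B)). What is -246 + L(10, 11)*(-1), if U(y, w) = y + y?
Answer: -528768/2231 ≈ -237.01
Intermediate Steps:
U(y, w) = 2*y
L(B, D) = -9 + (B + D)/(D + 2*B + 2*D*B**2) (L(B, D) = -9 + (B + D)/(D + 2*((B*B)*D + B)) = -9 + (B + D)/(D + 2*(B**2*D + B)) = -9 + (B + D)/(D + 2*(D*B**2 + B)) = -9 + (B + D)/(D + 2*(B + D*B**2)) = -9 + (B + D)/(D + (2*B + 2*D*B**2)) = -9 + (B + D)/(D + 2*B + 2*D*B**2))
-246 + L(10, 11)*(-1) = -246 + ((10 - 8*11 - 18*10*(1 + 10*11))/(11 + 2*10*(1 + 10*11)))*(-1) = -246 + ((10 - 88 - 18*10*(1 + 110))/(11 + 2*10*(1 + 110)))*(-1) = -246 + ((10 - 88 - 18*10*111)/(11 + 2*10*111))*(-1) = -246 + ((10 - 88 - 19980)/(11 + 2220))*(-1) = -246 + (-20058/2231)*(-1) = -246 + ((1/2231)*(-20058))*(-1) = -246 - 20058/2231*(-1) = -246 + 20058/2231 = -528768/2231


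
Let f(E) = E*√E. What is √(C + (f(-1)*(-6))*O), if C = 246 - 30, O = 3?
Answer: 3*√(24 + 2*I) ≈ 14.71 + 0.61184*I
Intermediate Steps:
f(E) = E^(3/2)
C = 216
√(C + (f(-1)*(-6))*O) = √(216 + ((-1)^(3/2)*(-6))*3) = √(216 + (-I*(-6))*3) = √(216 + (6*I)*3) = √(216 + 18*I)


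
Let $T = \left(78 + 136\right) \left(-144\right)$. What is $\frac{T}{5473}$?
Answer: $- \frac{30816}{5473} \approx -5.6305$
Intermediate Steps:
$T = -30816$ ($T = 214 \left(-144\right) = -30816$)
$\frac{T}{5473} = - \frac{30816}{5473}$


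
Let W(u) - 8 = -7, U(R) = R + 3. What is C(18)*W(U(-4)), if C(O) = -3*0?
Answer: 0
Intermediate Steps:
U(R) = 3 + R
C(O) = 0
W(u) = 1 (W(u) = 8 - 7 = 1)
C(18)*W(U(-4)) = 0*1 = 0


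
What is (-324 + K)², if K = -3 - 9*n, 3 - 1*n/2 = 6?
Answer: 74529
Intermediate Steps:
n = -6 (n = 6 - 2*6 = 6 - 12 = -6)
K = 51 (K = -3 - 9*(-6) = -3 + 54 = 51)
(-324 + K)² = (-324 + 51)² = (-273)² = 74529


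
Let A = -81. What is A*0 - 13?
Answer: -13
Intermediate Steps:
A*0 - 13 = -81*0 - 13 = 0 - 13 = -13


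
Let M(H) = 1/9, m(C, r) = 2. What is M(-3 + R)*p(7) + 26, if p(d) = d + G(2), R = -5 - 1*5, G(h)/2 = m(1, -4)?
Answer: 245/9 ≈ 27.222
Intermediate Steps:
G(h) = 4 (G(h) = 2*2 = 4)
R = -10 (R = -5 - 5 = -10)
M(H) = 1/9
p(d) = 4 + d (p(d) = d + 4 = 4 + d)
M(-3 + R)*p(7) + 26 = (4 + 7)/9 + 26 = (1/9)*11 + 26 = 11/9 + 26 = 245/9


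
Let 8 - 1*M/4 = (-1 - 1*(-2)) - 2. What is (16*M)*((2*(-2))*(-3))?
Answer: 6912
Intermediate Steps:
M = 36 (M = 32 - 4*((-1 - 1*(-2)) - 2) = 32 - 4*((-1 + 2) - 2) = 32 - 4*(1 - 2) = 32 - 4*(-1) = 32 + 4 = 36)
(16*M)*((2*(-2))*(-3)) = (16*36)*((2*(-2))*(-3)) = 576*(-4*(-3)) = 576*12 = 6912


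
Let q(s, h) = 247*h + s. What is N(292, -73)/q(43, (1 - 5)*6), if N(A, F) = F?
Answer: 73/5885 ≈ 0.012404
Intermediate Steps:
q(s, h) = s + 247*h
N(292, -73)/q(43, (1 - 5)*6) = -73/(43 + 247*((1 - 5)*6)) = -73/(43 + 247*(-4*6)) = -73/(43 + 247*(-24)) = -73/(43 - 5928) = -73/(-5885) = -73*(-1/5885) = 73/5885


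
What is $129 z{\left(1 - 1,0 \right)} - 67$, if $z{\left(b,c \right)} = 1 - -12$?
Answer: $1610$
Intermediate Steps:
$z{\left(b,c \right)} = 13$ ($z{\left(b,c \right)} = 1 + 12 = 13$)
$129 z{\left(1 - 1,0 \right)} - 67 = 129 \cdot 13 - 67 = 1677 - 67 = 1610$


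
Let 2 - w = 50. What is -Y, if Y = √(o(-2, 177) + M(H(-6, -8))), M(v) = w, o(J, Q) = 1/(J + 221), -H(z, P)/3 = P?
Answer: -I*√2301909/219 ≈ -6.9279*I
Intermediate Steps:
w = -48 (w = 2 - 1*50 = 2 - 50 = -48)
H(z, P) = -3*P
o(J, Q) = 1/(221 + J)
M(v) = -48
Y = I*√2301909/219 (Y = √(1/(221 - 2) - 48) = √(1/219 - 48) = √(-10511/219) = I*√2301909/219 ≈ 6.9279*I)
-Y = -I*√2301909/219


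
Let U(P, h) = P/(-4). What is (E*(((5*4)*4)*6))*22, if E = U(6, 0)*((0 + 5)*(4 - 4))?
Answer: 0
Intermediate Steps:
U(P, h) = -P/4 (U(P, h) = P*(-¼) = -P/4)
E = 0 (E = (-¼*6)*((0 + 5)*(4 - 4)) = -15*0/2 = -3/2*0 = 0)
(E*(((5*4)*4)*6))*22 = (0*(((5*4)*4)*6))*22 = (0*((20*4)*6))*22 = (0*(80*6))*22 = (0*480)*22 = 0*22 = 0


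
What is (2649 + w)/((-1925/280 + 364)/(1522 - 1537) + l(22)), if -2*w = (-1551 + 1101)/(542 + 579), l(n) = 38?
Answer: 356370480/1909063 ≈ 186.67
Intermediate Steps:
w = 225/1121 (w = -(-1551 + 1101)/(2*(542 + 579)) = -(-225)/1121 = -½*(-450/1121) = 225/1121 ≈ 0.20071)
(2649 + w)/((-1925/280 + 364)/(1522 - 1537) + l(22)) = (2649 + 225/1121)/((-1925/280 + 364)/(1522 - 1537) + 38) = 2969754/(1121*((-1925*1/280 + 364)/(-15) + 38)) = 2969754/(1121*((-55/8 + 364)*(-1/15) + 38)) = 2969754/(1121*((2857/8)*(-1/15) + 38)) = 2969754/(1121*(-2857/120 + 38)) = 2969754/(1121*(1703/120)) = (2969754/1121)*(120/1703) = 356370480/1909063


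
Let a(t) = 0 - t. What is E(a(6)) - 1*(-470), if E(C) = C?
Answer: 464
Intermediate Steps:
a(t) = -t
E(a(6)) - 1*(-470) = -1*6 - 1*(-470) = -6 + 470 = 464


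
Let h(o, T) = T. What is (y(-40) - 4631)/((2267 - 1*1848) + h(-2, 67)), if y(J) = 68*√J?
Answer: -4631/486 + 68*I*√10/243 ≈ -9.5288 + 0.88492*I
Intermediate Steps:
(y(-40) - 4631)/((2267 - 1*1848) + h(-2, 67)) = (68*√(-40) - 4631)/((2267 - 1*1848) + 67) = (68*(2*I*√10) - 4631)/((2267 - 1848) + 67) = (136*I*√10 - 4631)/(419 + 67) = (-4631 + 136*I*√10)/486 = (-4631 + 136*I*√10)*(1/486) = -4631/486 + 68*I*√10/243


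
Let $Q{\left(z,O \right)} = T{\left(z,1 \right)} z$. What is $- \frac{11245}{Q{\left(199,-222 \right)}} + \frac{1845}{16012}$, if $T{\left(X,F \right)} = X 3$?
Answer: $\frac{39136595}{1902273636} \approx 0.020574$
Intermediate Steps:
$T{\left(X,F \right)} = 3 X$
$Q{\left(z,O \right)} = 3 z^{2}$ ($Q{\left(z,O \right)} = 3 z z = 3 z^{2}$)
$- \frac{11245}{Q{\left(199,-222 \right)}} + \frac{1845}{16012} = - \frac{11245}{3 \cdot 199^{2}} + \frac{1845}{16012} = - \frac{11245}{3 \cdot 39601} + 1845 \cdot \frac{1}{16012} = - \frac{11245}{118803} + \frac{1845}{16012} = \frac{39136595}{1902273636}$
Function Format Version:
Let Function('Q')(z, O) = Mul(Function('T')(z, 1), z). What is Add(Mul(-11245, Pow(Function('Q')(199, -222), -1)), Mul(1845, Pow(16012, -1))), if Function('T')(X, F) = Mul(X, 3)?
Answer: Rational(39136595, 1902273636) ≈ 0.020574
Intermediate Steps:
Function('T')(X, F) = Mul(3, X)
Function('Q')(z, O) = Mul(3, Pow(z, 2)) (Function('Q')(z, O) = Mul(Mul(3, z), z) = Mul(3, Pow(z, 2)))
Add(Mul(-11245, Pow(Function('Q')(199, -222), -1)), Mul(1845, Pow(16012, -1))) = Add(Mul(-11245, Pow(Mul(3, Pow(199, 2)), -1)), Mul(1845, Pow(16012, -1))) = Add(Mul(-11245, Pow(Mul(3, 39601), -1)), Mul(1845, Rational(1, 16012))) = Add(Mul(-11245, Pow(118803, -1)), Rational(1845, 16012)) = Add(Mul(-11245, Rational(1, 118803)), Rational(1845, 16012)) = Add(Rational(-11245, 118803), Rational(1845, 16012)) = Rational(39136595, 1902273636)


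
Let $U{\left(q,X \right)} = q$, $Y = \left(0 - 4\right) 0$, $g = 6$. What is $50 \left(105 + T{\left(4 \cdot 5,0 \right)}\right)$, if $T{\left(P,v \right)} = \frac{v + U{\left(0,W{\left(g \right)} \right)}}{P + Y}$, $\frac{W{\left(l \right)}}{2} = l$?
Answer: $5250$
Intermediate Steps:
$W{\left(l \right)} = 2 l$
$Y = 0$ ($Y = \left(-4\right) 0 = 0$)
$T{\left(P,v \right)} = \frac{v}{P}$ ($T{\left(P,v \right)} = \frac{v + 0}{P + 0} = \frac{v}{P}$)
$50 \left(105 + T{\left(4 \cdot 5,0 \right)}\right) = 50 \left(105 + \frac{0}{4 \cdot 5}\right) = 50 \left(105 + \frac{0}{20}\right) = 50 \left(105 + 0 \cdot \frac{1}{20}\right) = 50 \left(105 + 0\right) = 50 \cdot 105 = 5250$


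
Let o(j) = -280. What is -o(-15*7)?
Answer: 280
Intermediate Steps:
-o(-15*7) = -1*(-280) = 280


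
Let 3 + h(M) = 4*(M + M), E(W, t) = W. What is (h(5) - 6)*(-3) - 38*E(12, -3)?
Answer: -549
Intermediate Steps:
h(M) = -3 + 8*M (h(M) = -3 + 4*(M + M) = -3 + 4*(2*M) = -3 + 8*M)
(h(5) - 6)*(-3) - 38*E(12, -3) = ((-3 + 8*5) - 6)*(-3) - 38*12 = ((-3 + 40) - 6)*(-3) - 456 = (37 - 6)*(-3) - 456 = 31*(-3) - 456 = -93 - 456 = -549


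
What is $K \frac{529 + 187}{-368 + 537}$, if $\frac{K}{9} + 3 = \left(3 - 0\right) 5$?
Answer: $\frac{77328}{169} \approx 457.56$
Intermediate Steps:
$K = 108$ ($K = -27 + 9 \left(3 - 0\right) 5 = -27 + 9 \left(3 + 0\right) 5 = -27 + 9 \cdot 3 \cdot 5 = -27 + 9 \cdot 15 = -27 + 135 = 108$)
$K \frac{529 + 187}{-368 + 537} = 108 \frac{529 + 187}{-368 + 537} = 108 \cdot \frac{716}{169} = \frac{77328}{169}$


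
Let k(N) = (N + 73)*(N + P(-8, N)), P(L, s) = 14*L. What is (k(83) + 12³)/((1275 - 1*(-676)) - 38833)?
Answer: 466/6147 ≈ 0.075809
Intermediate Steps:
k(N) = (-112 + N)*(73 + N) (k(N) = (N + 73)*(N + 14*(-8)) = (73 + N)*(N - 112) = (73 + N)*(-112 + N) = (-112 + N)*(73 + N))
(k(83) + 12³)/((1275 - 1*(-676)) - 38833) = ((-8176 + 83² - 39*83) + 12³)/((1275 - 1*(-676)) - 38833) = ((-8176 + 6889 - 3237) + 1728)/((1275 + 676) - 38833) = (-4524 + 1728)/(1951 - 38833) = -2796/(-36882) = -2796*(-1/36882) = 466/6147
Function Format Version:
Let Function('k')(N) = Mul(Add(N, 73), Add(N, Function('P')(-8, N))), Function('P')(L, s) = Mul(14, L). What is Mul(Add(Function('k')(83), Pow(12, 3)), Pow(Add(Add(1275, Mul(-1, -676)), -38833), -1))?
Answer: Rational(466, 6147) ≈ 0.075809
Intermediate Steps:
Function('k')(N) = Mul(Add(-112, N), Add(73, N)) (Function('k')(N) = Mul(Add(N, 73), Add(N, Mul(14, -8))) = Mul(Add(73, N), Add(N, -112)) = Mul(Add(73, N), Add(-112, N)) = Mul(Add(-112, N), Add(73, N)))
Mul(Add(Function('k')(83), Pow(12, 3)), Pow(Add(Add(1275, Mul(-1, -676)), -38833), -1)) = Mul(Add(Add(-8176, Pow(83, 2), Mul(-39, 83)), Pow(12, 3)), Pow(Add(Add(1275, Mul(-1, -676)), -38833), -1)) = Mul(Add(Add(-8176, 6889, -3237), 1728), Pow(Add(Add(1275, 676), -38833), -1)) = Mul(Add(-4524, 1728), Pow(Add(1951, -38833), -1)) = Mul(-2796, Pow(-36882, -1)) = Mul(-2796, Rational(-1, 36882)) = Rational(466, 6147)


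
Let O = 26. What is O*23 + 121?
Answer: 719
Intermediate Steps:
O*23 + 121 = 26*23 + 121 = 598 + 121 = 719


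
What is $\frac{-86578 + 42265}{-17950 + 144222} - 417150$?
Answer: $- \frac{52674409113}{126272} \approx -4.1715 \cdot 10^{5}$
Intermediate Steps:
$\frac{-86578 + 42265}{-17950 + 144222} - 417150 = - \frac{44313}{126272} - 417150 = - \frac{52674409113}{126272}$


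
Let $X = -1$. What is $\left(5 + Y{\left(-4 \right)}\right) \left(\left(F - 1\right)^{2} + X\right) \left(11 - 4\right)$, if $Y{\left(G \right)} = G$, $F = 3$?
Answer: $21$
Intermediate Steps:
$\left(5 + Y{\left(-4 \right)}\right) \left(\left(F - 1\right)^{2} + X\right) \left(11 - 4\right) = \left(5 - 4\right) \left(\left(3 - 1\right)^{2} - 1\right) \left(11 - 4\right) = 1 \left(2^{2} - 1\right) 7 = 1 \left(4 - 1\right) 7 = 1 \cdot 3 \cdot 7 = 3 \cdot 7 = 21$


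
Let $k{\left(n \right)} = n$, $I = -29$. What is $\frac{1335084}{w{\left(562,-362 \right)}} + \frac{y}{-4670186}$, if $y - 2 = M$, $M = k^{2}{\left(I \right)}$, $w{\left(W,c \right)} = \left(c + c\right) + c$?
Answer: $- \frac{1039181920187}{845303666} \approx -1229.4$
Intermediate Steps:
$w{\left(W,c \right)} = 3 c$ ($w{\left(W,c \right)} = 2 c + c = 3 c$)
$M = 841$ ($M = \left(-29\right)^{2} = 841$)
$y = 843$ ($y = 2 + 841 = 843$)
$\frac{1335084}{w{\left(562,-362 \right)}} + \frac{y}{-4670186} = \frac{1335084}{3 \left(-362\right)} + \frac{843}{-4670186} = \frac{1335084}{-1086} + 843 \left(- \frac{1}{4670186}\right) = 1335084 \left(- \frac{1}{1086}\right) - \frac{843}{4670186} = - \frac{222514}{181} - \frac{843}{4670186} = - \frac{1039181920187}{845303666}$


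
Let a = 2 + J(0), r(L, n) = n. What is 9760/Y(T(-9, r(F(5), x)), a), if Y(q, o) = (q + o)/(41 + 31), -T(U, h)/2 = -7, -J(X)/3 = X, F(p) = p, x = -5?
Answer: 43920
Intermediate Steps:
J(X) = -3*X
T(U, h) = 14 (T(U, h) = -2*(-7) = 14)
a = 2 (a = 2 - 3*0 = 2 + 0 = 2)
Y(q, o) = o/72 + q/72 (Y(q, o) = (o + q)/72 = (o + q)*(1/72) = o/72 + q/72)
9760/Y(T(-9, r(F(5), x)), a) = 9760/((1/72)*2 + (1/72)*14) = 9760/(1/36 + 7/36) = 9760/(2/9) = 9760*(9/2) = 43920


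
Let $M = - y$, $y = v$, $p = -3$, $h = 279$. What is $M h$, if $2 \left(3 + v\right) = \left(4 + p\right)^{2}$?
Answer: $\frac{1395}{2} \approx 697.5$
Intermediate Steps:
$v = - \frac{5}{2}$ ($v = -3 + \frac{\left(4 - 3\right)^{2}}{2} = -3 + \frac{1^{2}}{2} = -3 + \frac{1}{2} \cdot 1 = -3 + \frac{1}{2} = - \frac{5}{2} \approx -2.5$)
$y = - \frac{5}{2} \approx -2.5$
$M = \frac{5}{2}$ ($M = \left(-1\right) \left(- \frac{5}{2}\right) = \frac{5}{2} \approx 2.5$)
$M h = \frac{5}{2} \cdot 279 = \frac{1395}{2}$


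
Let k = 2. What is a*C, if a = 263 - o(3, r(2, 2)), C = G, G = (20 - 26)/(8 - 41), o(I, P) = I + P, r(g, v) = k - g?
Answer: 520/11 ≈ 47.273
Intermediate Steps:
r(g, v) = 2 - g
G = 2/11 (G = -6/(-33) = -6*(-1/33) = 2/11 ≈ 0.18182)
C = 2/11 ≈ 0.18182
a = 260 (a = 263 - (3 + (2 - 1*2)) = 263 - (3 + (2 - 2)) = 263 - (3 + 0) = 263 - 1*3 = 263 - 3 = 260)
a*C = 260*(2/11) = 520/11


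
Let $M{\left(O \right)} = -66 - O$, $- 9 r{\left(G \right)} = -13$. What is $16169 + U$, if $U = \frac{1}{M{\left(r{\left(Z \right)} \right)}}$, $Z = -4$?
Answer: $\frac{9814574}{607} \approx 16169.0$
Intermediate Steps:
$r{\left(G \right)} = \frac{13}{9}$ ($r{\left(G \right)} = \left(- \frac{1}{9}\right) \left(-13\right) = \frac{13}{9}$)
$U = - \frac{9}{607}$ ($U = \frac{1}{-66 - \frac{13}{9}} = \frac{1}{- \frac{607}{9}} = - \frac{9}{607} \approx -0.014827$)
$16169 + U = 16169 - \frac{9}{607} = \frac{9814574}{607}$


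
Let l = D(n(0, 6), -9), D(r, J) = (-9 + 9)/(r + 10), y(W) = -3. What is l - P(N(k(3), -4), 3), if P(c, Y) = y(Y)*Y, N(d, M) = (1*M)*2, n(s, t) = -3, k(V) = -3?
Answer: 9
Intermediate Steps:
D(r, J) = 0 (D(r, J) = 0/(10 + r) = 0)
N(d, M) = 2*M (N(d, M) = M*2 = 2*M)
l = 0
P(c, Y) = -3*Y
l - P(N(k(3), -4), 3) = 0 - (-3)*3 = 0 - 1*(-9) = 0 + 9 = 9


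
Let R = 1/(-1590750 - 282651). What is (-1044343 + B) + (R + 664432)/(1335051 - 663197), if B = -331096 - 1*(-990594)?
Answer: -484384667049121399/1258651955454 ≈ -3.8484e+5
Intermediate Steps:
R = -1/1873401 (R = 1/(-1873401) = -1/1873401 ≈ -5.3379e-7)
B = 659498 (B = -331096 + 990594 = 659498)
(-1044343 + B) + (R + 664432)/(1335051 - 663197) = (-1044343 + 659498) + (-1/1873401 + 664432)/(1335051 - 663197) = -384845 + (1244747573231/1873401)/671854 = -384845 + (1244747573231/1873401)*(1/671854) = -384845 + 1244747573231/1258651955454 = -484384667049121399/1258651955454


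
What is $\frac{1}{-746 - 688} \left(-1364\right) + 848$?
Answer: $\frac{608698}{717} \approx 848.95$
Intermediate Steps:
$\frac{1}{-746 - 688} \left(-1364\right) + 848 = \frac{1}{-1434} \left(-1364\right) + 848 = \left(- \frac{1}{1434}\right) \left(-1364\right) + 848 = \frac{682}{717} + 848 = \frac{608698}{717}$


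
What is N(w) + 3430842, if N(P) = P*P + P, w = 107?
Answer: 3442398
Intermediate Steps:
N(P) = P + P**2 (N(P) = P**2 + P = P + P**2)
N(w) + 3430842 = 107*(1 + 107) + 3430842 = 107*108 + 3430842 = 11556 + 3430842 = 3442398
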